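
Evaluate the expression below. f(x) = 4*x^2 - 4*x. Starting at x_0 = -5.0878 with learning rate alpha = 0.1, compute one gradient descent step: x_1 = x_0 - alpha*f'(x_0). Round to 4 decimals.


We compute the gradient at x_0 and apply the update.
f'(x) = 8*x - 4
f'(-5.0878) = 8*-5.0878 - 4 = -44.7024
x_1 = -5.0878 - 0.1*-44.7024 = -0.6176


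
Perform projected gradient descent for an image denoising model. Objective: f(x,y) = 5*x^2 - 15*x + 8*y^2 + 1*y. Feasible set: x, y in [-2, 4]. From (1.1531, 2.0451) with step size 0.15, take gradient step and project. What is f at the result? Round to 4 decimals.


Step 1: Compute gradient at (1.1531, 2.0451).
grad_x = 2*5*1.1531 - 15 = -3.469
grad_y = 2*8*2.0451 + 1 = 33.7216
Step 2: Gradient step.
x_raw = 1.1531 - 0.15*-3.469 = 1.6735
y_raw = 2.0451 - 0.15*33.7216 = -3.0131
Step 3: Project onto [-2, 4].
x_proj = clip(1.6735) = 1.6735
y_proj = clip(-3.0131) = -2.0
Step 4: Evaluate f.
f(1.6735, -2.0) = 18.9004


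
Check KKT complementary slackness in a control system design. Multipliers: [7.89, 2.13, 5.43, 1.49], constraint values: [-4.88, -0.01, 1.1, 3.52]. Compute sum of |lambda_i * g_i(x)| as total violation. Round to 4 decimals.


KKT complementary slackness check:
lambda_1 * g_1 = 7.89 * -4.88 = -38.5032
lambda_2 * g_2 = 2.13 * -0.01 = -0.0213
lambda_3 * g_3 = 5.43 * 1.1 = 5.973
lambda_4 * g_4 = 1.49 * 3.52 = 5.2448
Total violation = 38.5032 + 0.0213 + 5.973 + 5.2448 = 49.7423


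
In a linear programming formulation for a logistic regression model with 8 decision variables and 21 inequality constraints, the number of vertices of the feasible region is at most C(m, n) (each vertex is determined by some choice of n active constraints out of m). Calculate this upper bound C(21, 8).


Each vertex corresponds to some choice of n active constraints out of m, so the number of vertices is at most C(m, n) = m! / (n!(m-n)!).
m = 21, n = 8
Numerator: 21 * 20 * 19 * 18 * 17 * 16 * 15 * 14
Denominator: 8! = 40320
C(21, 8) = 203490


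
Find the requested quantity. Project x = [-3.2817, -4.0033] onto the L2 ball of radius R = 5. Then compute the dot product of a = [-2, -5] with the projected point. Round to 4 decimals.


Step 1: Compute ||x|| (intermediates to 6 decimals).
||x|| = sqrt((-3.2817)^2 + (-4.0033)^2) = 5.176482
Step 2: Project.
Since ||x|| > R, scale = R/||x|| = 5/5.176482 = 0.965907, proj(x) = scale * x
proj(x) = [-3.169817, -3.866815]
Step 3: Dot product.
a^T * proj(x) = -2*(-3.169817) - 5*(-3.866815) = 25.6737


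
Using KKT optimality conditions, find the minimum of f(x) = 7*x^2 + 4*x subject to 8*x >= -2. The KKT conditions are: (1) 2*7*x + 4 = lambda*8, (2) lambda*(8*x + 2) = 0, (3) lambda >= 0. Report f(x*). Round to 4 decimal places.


Step 1: Try lambda = 0 (constraint inactive).
x_unc = -4/(2*7) = -0.2857
Check: 8*-0.2857 = -2.2856 < -2 -- violated!
Step 2: Constraint must be active: 8*x = -2
x* = -2/8 = -0.25
lambda = (2*7*(-0.25) + 4)/8 = 0.0625
Step 3: Compute optimal value.
f(x*) = 7*(-0.25)^2 + 4*(-0.25) = -0.5625


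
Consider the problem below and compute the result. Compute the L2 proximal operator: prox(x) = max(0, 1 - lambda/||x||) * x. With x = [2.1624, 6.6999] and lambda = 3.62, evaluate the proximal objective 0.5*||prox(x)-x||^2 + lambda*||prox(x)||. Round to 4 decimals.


Step 1: Compute ||x||.
||x|| = 7.0402
Step 2: Compute scaling factor.
scale = max(0, 1 - 3.62/7.0402) = 0.4858
Step 3: prox(x) = [1.0505, 3.2549]
||prox(x)|| = 3.4202
Step 4: Proximal objective.
0.5*||prox-x||^2 = 6.5522
lambda*||prox|| = 12.3811
Total = 18.9334


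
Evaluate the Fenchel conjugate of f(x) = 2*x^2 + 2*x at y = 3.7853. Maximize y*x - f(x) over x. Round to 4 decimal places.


f*(y) = sup_x {y*x - a*x^2 - b*x} = sup_x {(y-b)*x - a*x^2}
FOC: (y - b) - 2a*x = 0 => x* = (y - b)/(2a)
x* = (3.7853 - 2)/(2*2) = 0.4463
f*(3.7853) = (y-b)^2/(4a) = (3.7853 - 2)^2/(4*2)
= 3.1873/8 = 0.3984


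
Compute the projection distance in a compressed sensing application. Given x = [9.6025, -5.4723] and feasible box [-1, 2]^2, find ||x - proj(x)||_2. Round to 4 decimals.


Project each component onto [-1, 2].
clip(9.6025) = 2.0, clip(-5.4723) = -1.0
Projection = [2.0, -1.0]
Squared diffs: [57.798, 20.0015]
Distance = sqrt(77.7995) = 8.8204


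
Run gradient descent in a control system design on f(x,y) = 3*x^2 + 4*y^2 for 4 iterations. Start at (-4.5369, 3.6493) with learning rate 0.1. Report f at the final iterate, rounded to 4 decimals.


Gradient descent on f(x,y) = 3*x^2 + 4*y^2.
Starting point: (-4.5369, 3.6493), alpha = 0.1
Step 1: grad_x = 2*3*-4.5369 = -27.2214, grad_y = 2*4*3.6493 = 29.1944
  x_1 = -4.5369 - 0.1*-27.2214 = -1.8148
  y_1 = 3.6493 - 0.1*29.1944 = 0.7299
Step 2: grad_x = 2*3*-1.8148 = -10.8886, grad_y = 2*4*0.7299 = 5.8389
  x_2 = -1.8148 - 0.1*-10.8886 = -0.7259
  y_2 = 0.7299 - 0.1*5.8389 = 0.146
Step 3: grad_x = 2*3*-0.7259 = -4.3554, grad_y = 2*4*0.146 = 1.1678
  x_3 = -0.7259 - 0.1*-4.3554 = -0.2904
  y_3 = 0.146 - 0.1*1.1678 = 0.0292
Step 4: grad_x = 2*3*-0.2904 = -1.7422, grad_y = 2*4*0.0292 = 0.2336
  x_4 = -0.2904 - 0.1*-1.7422 = -0.1161
  y_4 = 0.0292 - 0.1*0.2336 = 0.0058
f(-0.1161, 0.0058) = 3*(-0.1161)^2 + 4*0.0058^2 = 0.0406


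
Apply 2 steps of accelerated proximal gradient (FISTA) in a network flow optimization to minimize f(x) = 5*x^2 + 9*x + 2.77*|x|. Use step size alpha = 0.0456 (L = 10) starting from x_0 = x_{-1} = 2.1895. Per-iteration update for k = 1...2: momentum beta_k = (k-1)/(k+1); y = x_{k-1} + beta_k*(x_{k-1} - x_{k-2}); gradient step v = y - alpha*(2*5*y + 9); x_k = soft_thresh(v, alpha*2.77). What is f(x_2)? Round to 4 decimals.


FISTA on f(x) = 5*x^2 + 9*x + 2.77*|x|
L = 10, alpha = 0.0456
Iteration 1: beta = 0.0, y = 2.1895 + 0.0*(2.1895 - 2.1895) = 2.1895
  grad(y) = 30.895, v = y - alpha*grad = 0.7807
  prox(v) = soft_thresh(0.7807, 0.1263) = 0.6544
Iteration 2: beta = 0.3333, y = 0.6544 + 0.3333*(0.6544 - 2.1895) = 0.1427
  grad(y) = 10.4267, v = y - alpha*grad = -0.3328
  prox(v) = soft_thresh(-0.3328, 0.1263) = -0.2065
f(x_2) = 5*(-0.2065)^2 + 9*(-0.2065) + 2.77*|-0.2065| = -1.0732


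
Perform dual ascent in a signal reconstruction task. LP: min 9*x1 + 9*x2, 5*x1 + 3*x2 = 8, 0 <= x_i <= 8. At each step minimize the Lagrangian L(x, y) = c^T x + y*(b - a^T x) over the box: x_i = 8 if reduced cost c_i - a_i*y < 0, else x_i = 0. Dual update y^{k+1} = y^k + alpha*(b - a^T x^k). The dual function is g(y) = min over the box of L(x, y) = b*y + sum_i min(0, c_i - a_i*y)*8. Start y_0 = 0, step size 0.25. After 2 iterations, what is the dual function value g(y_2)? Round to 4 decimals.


Dual ascent for LP: min 9*x1 + 9*x2, 5*x1 + 3*x2 = 8, 0 <= x_i <= 8
Step 1: y^k = 0.0, reduced costs: (9.0, 9.0)
  x^k = (0.0, 0.0), subgradient = b - a^T x = 8.0
  y^{k+1} = 0.0 + 0.25*8.0 = 2.0
Step 2: y^k = 2.0, reduced costs: (-1.0, 3.0)
  x^k = (8.0, 0.0), subgradient = b - a^T x = -32.0
  y^{k+1} = 2.0 + 0.25*-32.0 = -6.0
Dual objective at y_2 = -6.0: reduced costs (39.0, 27.0), box minimizer x = (0.0, 0.0)
g(y_2) = b*y + (c1 - a1*y)*x1 + (c2 - a2*y)*x2 = 8*(-6.0) + 39.0*0.0 + 27.0*0.0 = -48.0 + 0.0 + 0.0 = -48.0


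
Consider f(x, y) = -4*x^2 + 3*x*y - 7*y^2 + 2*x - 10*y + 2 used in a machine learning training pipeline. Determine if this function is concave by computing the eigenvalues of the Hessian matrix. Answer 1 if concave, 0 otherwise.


The Hessian of f(x,y) = -4*x^2 + 3*x*y - 7*y^2 + 2*x - 10*y + 2 is:
H = [[-8, 3], [3, -14]]
Trace = -8 - 14 = -22
Determinant = -8*-14 - (3)^2 = 103
Discriminant = (-22)^2 - 4*103 = 72.0
Eigenvalues: lambda_1 = -15.2426, lambda_2 = -6.7574
The function is concave.

1


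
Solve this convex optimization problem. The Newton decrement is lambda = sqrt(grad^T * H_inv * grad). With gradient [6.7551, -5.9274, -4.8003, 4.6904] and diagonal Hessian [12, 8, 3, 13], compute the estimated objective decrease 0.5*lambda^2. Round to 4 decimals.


Step 1: H is diagonal, so H^(-1) * g = [0.5629, -0.7409, -1.6001, 0.3608].
Step 2: g^T H^(-1) g = sum_i g_i^2 / H_ii
  = (6.7551)^2/12 + (-5.9274)^2/8 + (-4.8003)^2/3 + (4.6904)^2/13
  = 3.8026 + 4.3918 + 7.681 + 1.6923 = 17.5676
Step 3: Objective decrease = 0.5 * g^T H^(-1) g = 8.7838


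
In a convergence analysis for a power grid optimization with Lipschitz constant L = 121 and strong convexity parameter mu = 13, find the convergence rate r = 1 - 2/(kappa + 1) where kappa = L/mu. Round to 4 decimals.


Step 1: Compute the condition number.
kappa = L/mu = 121/13 = 9.3077
Step 2: Compute the convergence rate.
r = 1 - 2/(kappa + 1) = 1 - 2*mu/(L + mu) = (L - mu)/(L + mu) = 108/134 = 0.806


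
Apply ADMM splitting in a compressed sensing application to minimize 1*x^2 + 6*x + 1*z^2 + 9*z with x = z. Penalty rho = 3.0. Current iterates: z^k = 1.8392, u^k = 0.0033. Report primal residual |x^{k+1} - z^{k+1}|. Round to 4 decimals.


ADMM iteration with rho = 3.0, z^k = 1.8392, u^k = 0.0033
Step 1: x-update.
Minimize 1*x^2 + 6*x + (3.0/2)*(x - 1.8392 + 0.0033)^2
FOC: (2*1 + 3.0)*x = -6 + 3.0*(1.8392 - 0.0033)
x^{k+1} = -0.0985
Step 2: z-update.
Minimize 1*z^2 + 9*z + (3.0/2)*(-0.0985 - z + 0.0033)^2
FOC: (2*1 + 3.0)*z = -9 + 3.0*(-0.0985 + 0.0033)
z^{k+1} = -1.8571
Step 3: u-update.
u^{k+1} = 0.0033 - 0.0985 + 1.8571 = 1.7619
Step 4: Primal residual = |-0.0985 + 1.8571| = 1.7586


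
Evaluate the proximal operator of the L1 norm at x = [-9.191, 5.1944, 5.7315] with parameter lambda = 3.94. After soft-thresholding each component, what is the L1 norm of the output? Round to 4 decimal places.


Soft-thresholding with lambda = 3.94:
prox(-9.191) = sign(-9.191)*max(|-9.191| - 3.94, 0) = -5.251
prox(5.1944) = sign(5.1944)*max(|5.1944| - 3.94, 0) = 1.2544
prox(5.7315) = sign(5.7315)*max(|5.7315| - 3.94, 0) = 1.7915
prox(x) = [-5.251, 1.2544, 1.7915]
||prox(x)||_1 = 5.251 + 1.2544 + 1.7915 = 8.2969


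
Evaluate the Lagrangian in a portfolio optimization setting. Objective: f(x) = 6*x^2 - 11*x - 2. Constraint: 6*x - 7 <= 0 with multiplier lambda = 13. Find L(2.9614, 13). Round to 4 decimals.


Step 1: Evaluate f(x).
f(2.9614) = 6*2.9614^2 - 11*2.9614 - 2 = 18.0439
Step 2: Evaluate g(x).
g(2.9614) = 6*2.9614 - 7 = 10.7684
Step 3: Compute Lagrangian.
L = 18.0439 + 13*10.7684 = 158.0331


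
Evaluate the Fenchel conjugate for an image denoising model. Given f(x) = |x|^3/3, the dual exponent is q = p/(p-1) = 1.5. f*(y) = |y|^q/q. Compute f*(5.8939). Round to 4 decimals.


The conjugate exponent q satisfies 1/p + 1/q = 1.
p = 3, so q = 3/(3 - 1) = 1.5
|y|^q = 5.8939^1.5 = 14.3088
f*(5.8939) = 14.3088 / 1.5 = 9.5392


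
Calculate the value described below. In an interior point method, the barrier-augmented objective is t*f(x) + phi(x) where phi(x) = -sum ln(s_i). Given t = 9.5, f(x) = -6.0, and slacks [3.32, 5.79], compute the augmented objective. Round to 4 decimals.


Step 1: Compute log-barrier.
ln values: [1.2, 1.7561]
phi = -(1.2 + 1.7561) = -2.9561
Step 2: Compute augmented objective.
t*f(x) = 9.5*-6.0 = -57.0
Total = -57.0 - 2.9561 = -59.9561


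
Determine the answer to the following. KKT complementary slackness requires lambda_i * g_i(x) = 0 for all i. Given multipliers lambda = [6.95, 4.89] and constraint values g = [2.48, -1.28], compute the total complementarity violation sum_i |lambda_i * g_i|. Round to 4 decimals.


KKT complementary slackness check:
lambda_1 * g_1 = 6.95 * 2.48 = 17.236
lambda_2 * g_2 = 4.89 * -1.28 = -6.2592
Total violation = 17.236 + 6.2592 = 23.4952


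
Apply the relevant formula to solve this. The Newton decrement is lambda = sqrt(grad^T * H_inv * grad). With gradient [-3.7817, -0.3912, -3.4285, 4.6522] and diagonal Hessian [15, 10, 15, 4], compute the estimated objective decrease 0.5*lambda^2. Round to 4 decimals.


Step 1: H is diagonal, so H^(-1) * g = [-0.2521, -0.0391, -0.2286, 1.1631].
Step 2: g^T H^(-1) g = sum_i g_i^2 / H_ii
  = (-3.7817)^2/15 + (-0.3912)^2/10 + (-3.4285)^2/15 + (4.6522)^2/4
  = 0.9534 + 0.0153 + 0.7836 + 5.4107 = 7.1631
Step 3: Objective decrease = 0.5 * g^T H^(-1) g = 3.5816


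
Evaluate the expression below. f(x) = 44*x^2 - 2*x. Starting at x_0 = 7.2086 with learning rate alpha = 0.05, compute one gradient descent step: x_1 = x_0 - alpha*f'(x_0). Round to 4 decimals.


We compute the gradient at x_0 and apply the update.
f'(x) = 88*x - 2
f'(7.2086) = 88*7.2086 - 2 = 632.3568
x_1 = 7.2086 - 0.05*632.3568 = -24.4092


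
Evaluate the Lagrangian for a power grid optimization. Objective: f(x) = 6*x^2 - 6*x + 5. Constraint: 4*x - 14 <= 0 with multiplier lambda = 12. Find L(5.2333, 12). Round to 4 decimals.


Step 1: Evaluate f(x).
f(5.2333) = 6*5.2333^2 - 6*5.2333 + 5 = 137.9248
Step 2: Evaluate g(x).
g(5.2333) = 4*5.2333 - 14 = 6.9332
Step 3: Compute Lagrangian.
L = 137.9248 + 12*6.9332 = 221.1232


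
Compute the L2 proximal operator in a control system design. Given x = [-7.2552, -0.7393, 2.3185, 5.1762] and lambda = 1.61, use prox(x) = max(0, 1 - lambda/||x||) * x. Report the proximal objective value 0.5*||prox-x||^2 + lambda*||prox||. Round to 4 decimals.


Step 1: Compute ||x||.
||x|| = 9.2387
Step 2: Compute scaling factor.
scale = max(0, 1 - 1.61/9.2387) = 0.8257
Step 3: prox(x) = [-5.9909, -0.6105, 1.9145, 4.2742]
||prox(x)|| = 7.6287
Step 4: Proximal objective.
0.5*||prox-x||^2 = 1.2961
lambda*||prox|| = 12.2822
Total = 13.5782


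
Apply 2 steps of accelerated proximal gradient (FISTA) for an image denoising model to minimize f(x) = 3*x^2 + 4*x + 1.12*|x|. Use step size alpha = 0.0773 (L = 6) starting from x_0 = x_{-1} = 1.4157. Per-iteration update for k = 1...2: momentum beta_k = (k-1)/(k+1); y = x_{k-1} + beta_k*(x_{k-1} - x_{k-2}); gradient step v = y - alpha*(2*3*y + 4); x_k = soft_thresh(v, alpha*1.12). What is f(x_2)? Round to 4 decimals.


FISTA on f(x) = 3*x^2 + 4*x + 1.12*|x|
L = 6, alpha = 0.0773
Iteration 1: beta = 0.0, y = 1.4157 + 0.0*(1.4157 - 1.4157) = 1.4157
  grad(y) = 12.4942, v = y - alpha*grad = 0.4499
  prox(v) = soft_thresh(0.4499, 0.0866) = 0.3633
Iteration 2: beta = 0.3333, y = 0.3633 + 0.3333*(0.3633 - 1.4157) = 0.0125
  grad(y) = 4.0752, v = y - alpha*grad = -0.3025
  prox(v) = soft_thresh(-0.3025, 0.0866) = -0.2159
f(x_2) = 3*(-0.2159)^2 + 4*(-0.2159) + 1.12*|-0.2159| = -0.482


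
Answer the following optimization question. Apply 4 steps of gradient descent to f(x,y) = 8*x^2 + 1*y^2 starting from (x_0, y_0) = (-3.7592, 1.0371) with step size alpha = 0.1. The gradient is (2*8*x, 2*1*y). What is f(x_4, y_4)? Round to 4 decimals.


Gradient descent on f(x,y) = 8*x^2 + 1*y^2.
Starting point: (-3.7592, 1.0371), alpha = 0.1
Step 1: grad_x = 2*8*-3.7592 = -60.1472, grad_y = 2*1*1.0371 = 2.0742
  x_1 = -3.7592 - 0.1*-60.1472 = 2.2555
  y_1 = 1.0371 - 0.1*2.0742 = 0.8297
Step 2: grad_x = 2*8*2.2555 = 36.0883, grad_y = 2*1*0.8297 = 1.6594
  x_2 = 2.2555 - 0.1*36.0883 = -1.3533
  y_2 = 0.8297 - 0.1*1.6594 = 0.6637
Step 3: grad_x = 2*8*-1.3533 = -21.653, grad_y = 2*1*0.6637 = 1.3275
  x_3 = -1.3533 - 0.1*-21.653 = 0.812
  y_3 = 0.6637 - 0.1*1.3275 = 0.531
Step 4: grad_x = 2*8*0.812 = 12.9918, grad_y = 2*1*0.531 = 1.062
  x_4 = 0.812 - 0.1*12.9918 = -0.4872
  y_4 = 0.531 - 0.1*1.062 = 0.4248
f(-0.4872, 0.4248) = 8*(-0.4872)^2 + 1*0.4248^2 = 2.0793


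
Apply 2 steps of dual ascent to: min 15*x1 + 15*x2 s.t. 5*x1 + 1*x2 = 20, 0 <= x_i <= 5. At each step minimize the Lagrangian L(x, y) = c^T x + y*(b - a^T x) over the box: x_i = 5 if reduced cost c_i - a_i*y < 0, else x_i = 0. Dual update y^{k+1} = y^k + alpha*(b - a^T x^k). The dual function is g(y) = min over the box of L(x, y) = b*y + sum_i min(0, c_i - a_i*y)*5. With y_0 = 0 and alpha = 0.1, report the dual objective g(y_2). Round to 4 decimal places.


Dual ascent for LP: min 15*x1 + 15*x2, 5*x1 + 1*x2 = 20, 0 <= x_i <= 5
Step 1: y^k = 0.0, reduced costs: (15.0, 15.0)
  x^k = (0.0, 0.0), subgradient = b - a^T x = 20.0
  y^{k+1} = 0.0 + 0.1*20.0 = 2.0
Step 2: y^k = 2.0, reduced costs: (5.0, 13.0)
  x^k = (0.0, 0.0), subgradient = b - a^T x = 20.0
  y^{k+1} = 2.0 + 0.1*20.0 = 4.0
Dual objective at y_2 = 4.0: reduced costs (-5.0, 11.0), box minimizer x = (5.0, 0.0)
g(y_2) = b*y + (c1 - a1*y)*x1 + (c2 - a2*y)*x2 = 20*4.0 + (-5.0)*5.0 + 11.0*0.0 = 80.0 - 25.0 + 0.0 = 55.0


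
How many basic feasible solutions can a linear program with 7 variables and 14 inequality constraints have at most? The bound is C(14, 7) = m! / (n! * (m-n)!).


Each vertex corresponds to some choice of n active constraints out of m, so the number of vertices is at most C(m, n) = m! / (n!(m-n)!).
m = 14, n = 7
Numerator: 14 * 13 * 12 * 11 * 10 * 9 * 8
Denominator: 7! = 5040
C(14, 7) = 3432


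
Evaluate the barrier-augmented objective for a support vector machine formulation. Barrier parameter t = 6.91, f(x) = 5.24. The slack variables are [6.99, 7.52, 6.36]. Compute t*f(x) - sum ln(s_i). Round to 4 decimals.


Step 1: Compute log-barrier.
ln values: [1.9445, 2.0176, 1.85]
phi = -(1.9445 + 2.0176 + 1.85) = -5.8121
Step 2: Compute augmented objective.
t*f(x) = 6.91*5.24 = 36.2084
Total = 36.2084 - 5.8121 = 30.3963


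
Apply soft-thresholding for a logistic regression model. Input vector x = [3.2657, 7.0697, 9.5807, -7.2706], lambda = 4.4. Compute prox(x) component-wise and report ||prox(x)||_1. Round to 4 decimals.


Soft-thresholding with lambda = 4.4:
prox(3.2657) = sign(3.2657)*max(|3.2657| - 4.4, 0) = 0.0
prox(7.0697) = sign(7.0697)*max(|7.0697| - 4.4, 0) = 2.6697
prox(9.5807) = sign(9.5807)*max(|9.5807| - 4.4, 0) = 5.1807
prox(-7.2706) = sign(-7.2706)*max(|-7.2706| - 4.4, 0) = -2.8706
prox(x) = [0.0, 2.6697, 5.1807, -2.8706]
||prox(x)||_1 = 0.0 + 2.6697 + 5.1807 + 2.8706 = 10.721


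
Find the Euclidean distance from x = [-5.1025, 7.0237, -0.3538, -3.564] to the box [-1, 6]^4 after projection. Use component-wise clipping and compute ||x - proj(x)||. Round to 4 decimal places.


Project each component onto [-1, 6].
clip(-5.1025) = -1.0, clip(7.0237) = 6.0, clip(-0.3538) = -0.3538, clip(-3.564) = -1.0
Projection = [-1.0, 6.0, -0.3538, -1.0]
Squared diffs: [16.8305, 1.048, 0.0, 6.5741]
Distance = sqrt(24.4526) = 4.945


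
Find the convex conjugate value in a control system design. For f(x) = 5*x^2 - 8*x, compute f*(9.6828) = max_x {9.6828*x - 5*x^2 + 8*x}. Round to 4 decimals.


f*(y) = sup_x {y*x - a*x^2 - b*x} = sup_x {(y-b)*x - a*x^2}
FOC: (y - b) - 2a*x = 0 => x* = (y - b)/(2a)
x* = (9.6828 + 8)/(2*5) = 1.7683
f*(9.6828) = (y-b)^2/(4a) = (9.6828 + 8)^2/(4*5)
= 312.6814/20 = 15.6341


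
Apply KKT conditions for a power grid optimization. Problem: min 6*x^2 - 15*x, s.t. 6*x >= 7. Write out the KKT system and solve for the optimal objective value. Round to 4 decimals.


Step 1: Try lambda = 0 (constraint inactive).
Stationarity: 2*6*x - 15 = 0
x* = 15/(2*6) = 1.25
Check constraint: 6*1.25 = 7.5 >= 7 -- satisfied.
Step 2: Compute optimal value.
f(x*) = 6*1.25^2 - 15*1.25 = -9.375


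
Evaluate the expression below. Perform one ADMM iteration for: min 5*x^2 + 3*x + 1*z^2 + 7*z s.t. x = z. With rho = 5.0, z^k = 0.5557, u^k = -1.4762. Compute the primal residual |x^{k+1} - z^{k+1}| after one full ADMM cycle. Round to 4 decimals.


ADMM iteration with rho = 5.0, z^k = 0.5557, u^k = -1.4762
Step 1: x-update.
Minimize 5*x^2 + 3*x + (5.0/2)*(x - 0.5557 - 1.4762)^2
FOC: (2*5 + 5.0)*x = -3 + 5.0*(0.5557 + 1.4762)
x^{k+1} = 0.4773
Step 2: z-update.
Minimize 1*z^2 + 7*z + (5.0/2)*(0.4773 - z - 1.4762)^2
FOC: (2*1 + 5.0)*z = -7 + 5.0*(0.4773 - 1.4762)
z^{k+1} = -1.7135
Step 3: u-update.
u^{k+1} = -1.4762 + 0.4773 + 1.7135 = 0.7146
Step 4: Primal residual = |0.4773 + 1.7135| = 2.1908


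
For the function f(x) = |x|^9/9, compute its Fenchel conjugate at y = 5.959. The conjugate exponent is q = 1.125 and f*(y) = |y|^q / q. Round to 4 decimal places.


The conjugate exponent q satisfies 1/p + 1/q = 1.
p = 9, so q = 9/(9 - 1) = 1.125
|y|^q = 5.959^1.125 = 7.4485
f*(5.959) = 7.4485 / 1.125 = 6.6209


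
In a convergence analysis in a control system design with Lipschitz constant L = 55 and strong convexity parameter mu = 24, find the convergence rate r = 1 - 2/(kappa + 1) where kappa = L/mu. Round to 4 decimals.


Step 1: Compute the condition number.
kappa = L/mu = 55/24 = 2.2917
Step 2: Compute the convergence rate.
r = 1 - 2/(kappa + 1) = 1 - 2*mu/(L + mu) = (L - mu)/(L + mu) = 31/79 = 0.3924


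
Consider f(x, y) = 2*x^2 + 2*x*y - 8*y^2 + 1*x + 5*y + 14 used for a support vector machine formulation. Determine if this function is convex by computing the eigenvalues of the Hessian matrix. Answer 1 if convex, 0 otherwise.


The Hessian of f(x,y) = 2*x^2 + 2*x*y - 8*y^2 + 1*x + 5*y + 14 is:
H = [[4, 2], [2, -16]]
Trace = 4 - 16 = -12
Determinant = 4*-16 - (2)^2 = -68
Discriminant = (-12)^2 - 4*-68 = 416.0
Eigenvalues: lambda_1 = -16.198, lambda_2 = 4.198
The function is not convex.

0


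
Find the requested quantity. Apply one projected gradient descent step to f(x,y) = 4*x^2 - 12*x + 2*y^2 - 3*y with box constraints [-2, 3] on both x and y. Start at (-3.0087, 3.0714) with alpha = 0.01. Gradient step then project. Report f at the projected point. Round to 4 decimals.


Step 1: Compute gradient at (-3.0087, 3.0714).
grad_x = 2*4*-3.0087 - 12 = -36.0696
grad_y = 2*2*3.0714 - 3 = 9.2856
Step 2: Gradient step.
x_raw = -3.0087 - 0.01*-36.0696 = -2.648
y_raw = 3.0714 - 0.01*9.2856 = 2.9785
Step 3: Project onto [-2, 3].
x_proj = clip(-2.648) = -2.0
y_proj = clip(2.9785) = 2.9785
Step 4: Evaluate f.
f(-2.0, 2.9785) = 48.8078


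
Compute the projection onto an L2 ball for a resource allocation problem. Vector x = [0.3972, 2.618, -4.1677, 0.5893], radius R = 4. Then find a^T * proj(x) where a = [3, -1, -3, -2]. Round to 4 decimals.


Step 1: Compute ||x|| (intermediates to 6 decimals).
||x|| = sqrt(0.3972^2 + 2.618^2 + (-4.1677)^2 + 0.5893^2) = 4.972795
Step 2: Project.
Since ||x|| > R, scale = R/||x|| = 4/4.972795 = 0.804377, proj(x) = scale * x
proj(x) = [0.319499, 2.105859, -3.352402, 0.474019]
Step 3: Dot product.
a^T * proj(x) = 3*0.319499 - 1*2.105859 - 3*(-3.352402) - 2*0.474019 = 7.9618


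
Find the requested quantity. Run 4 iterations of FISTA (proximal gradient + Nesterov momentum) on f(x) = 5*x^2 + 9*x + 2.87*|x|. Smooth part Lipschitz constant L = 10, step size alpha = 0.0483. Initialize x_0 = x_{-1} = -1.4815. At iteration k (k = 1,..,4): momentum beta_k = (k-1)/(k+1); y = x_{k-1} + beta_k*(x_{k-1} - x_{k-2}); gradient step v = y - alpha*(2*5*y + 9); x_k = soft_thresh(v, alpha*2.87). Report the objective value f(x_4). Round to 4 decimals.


FISTA on f(x) = 5*x^2 + 9*x + 2.87*|x|
L = 10, alpha = 0.0483
Iteration 1: beta = 0.0, y = -1.4815 + 0.0*(-1.4815 + 1.4815) = -1.4815
  grad(y) = -5.815, v = y - alpha*grad = -1.2006
  prox(v) = soft_thresh(-1.2006, 0.1386) = -1.062
Iteration 2: beta = 0.3333, y = -1.062 + 0.3333*(-1.062 + 1.4815) = -0.9222
  grad(y) = -0.2219, v = y - alpha*grad = -0.9115
  prox(v) = soft_thresh(-0.9115, 0.1386) = -0.7728
Iteration 3: beta = 0.5, y = -0.7728 + 0.5*(-0.7728 + 1.062) = -0.6283
  grad(y) = 2.7173, v = y - alpha*grad = -0.7595
  prox(v) = soft_thresh(-0.7595, 0.1386) = -0.6209
Iteration 4: beta = 0.6, y = -0.6209 + 0.6*(-0.6209 + 0.7728) = -0.5297
  grad(y) = 3.7028, v = y - alpha*grad = -0.7086
  prox(v) = soft_thresh(-0.7086, 0.1386) = -0.5699
f(x_4) = 5*(-0.5699)^2 + 9*(-0.5699) + 2.87*|-0.5699| = -1.8696


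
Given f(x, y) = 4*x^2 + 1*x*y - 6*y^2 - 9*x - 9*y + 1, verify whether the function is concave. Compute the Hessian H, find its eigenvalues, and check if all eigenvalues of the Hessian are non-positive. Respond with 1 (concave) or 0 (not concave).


The Hessian of f(x,y) = 4*x^2 + 1*x*y - 6*y^2 - 9*x - 9*y + 1 is:
H = [[8, 1], [1, -12]]
Trace = 8 - 12 = -4
Determinant = 8*-12 - (1)^2 = -97
Discriminant = (-4)^2 - 4*-97 = 404.0
Eigenvalues: lambda_1 = -12.0499, lambda_2 = 8.0499
The function is not concave.

0


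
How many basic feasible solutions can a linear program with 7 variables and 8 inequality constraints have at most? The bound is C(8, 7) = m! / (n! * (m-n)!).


Each vertex corresponds to some choice of n active constraints out of m, so the number of vertices is at most C(m, n) = m! / (n!(m-n)!).
m = 8, n = 7
Numerator: 8 * 7 * 6 * 5 * 4 * 3 * 2
Denominator: 7! = 5040
C(8, 7) = 8


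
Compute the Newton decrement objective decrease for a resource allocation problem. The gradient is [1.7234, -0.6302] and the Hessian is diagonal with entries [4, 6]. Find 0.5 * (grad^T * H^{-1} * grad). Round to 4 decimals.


Step 1: H is diagonal, so H^(-1) * g = [0.4309, -0.105].
Step 2: g^T H^(-1) g = sum_i g_i^2 / H_ii
  = (1.7234)^2/4 + (-0.6302)^2/6
  = 0.7425 + 0.0662 = 0.8087
Step 3: Objective decrease = 0.5 * g^T H^(-1) g = 0.4044


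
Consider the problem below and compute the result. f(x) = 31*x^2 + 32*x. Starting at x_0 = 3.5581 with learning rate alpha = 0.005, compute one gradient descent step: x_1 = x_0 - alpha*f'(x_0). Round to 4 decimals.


We compute the gradient at x_0 and apply the update.
f'(x) = 62*x + 32
f'(3.5581) = 62*3.5581 + 32 = 252.6022
x_1 = 3.5581 - 0.005*252.6022 = 2.2951


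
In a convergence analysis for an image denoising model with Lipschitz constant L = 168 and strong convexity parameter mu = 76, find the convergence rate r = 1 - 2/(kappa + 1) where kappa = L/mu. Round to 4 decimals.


Step 1: Compute the condition number.
kappa = L/mu = 168/76 = 2.2105
Step 2: Compute the convergence rate.
r = 1 - 2/(kappa + 1) = 1 - 2*mu/(L + mu) = (L - mu)/(L + mu) = 92/244 = 0.377


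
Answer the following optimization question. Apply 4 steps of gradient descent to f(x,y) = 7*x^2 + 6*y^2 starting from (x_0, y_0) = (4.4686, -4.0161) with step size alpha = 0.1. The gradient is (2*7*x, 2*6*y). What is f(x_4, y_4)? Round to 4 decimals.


Gradient descent on f(x,y) = 7*x^2 + 6*y^2.
Starting point: (4.4686, -4.0161), alpha = 0.1
Step 1: grad_x = 2*7*4.4686 = 62.5604, grad_y = 2*6*-4.0161 = -48.1932
  x_1 = 4.4686 - 0.1*62.5604 = -1.7874
  y_1 = -4.0161 - 0.1*-48.1932 = 0.8032
Step 2: grad_x = 2*7*-1.7874 = -25.0242, grad_y = 2*6*0.8032 = 9.6386
  x_2 = -1.7874 - 0.1*-25.0242 = 0.715
  y_2 = 0.8032 - 0.1*9.6386 = -0.1606
Step 3: grad_x = 2*7*0.715 = 10.0097, grad_y = 2*6*-0.1606 = -1.9277
  x_3 = 0.715 - 0.1*10.0097 = -0.286
  y_3 = -0.1606 - 0.1*-1.9277 = 0.0321
Step 4: grad_x = 2*7*-0.286 = -4.0039, grad_y = 2*6*0.0321 = 0.3855
  x_4 = -0.286 - 0.1*-4.0039 = 0.1144
  y_4 = 0.0321 - 0.1*0.3855 = -0.0064
f(0.1144, -0.0064) = 7*0.1144^2 + 6*(-0.0064)^2 = 0.0919


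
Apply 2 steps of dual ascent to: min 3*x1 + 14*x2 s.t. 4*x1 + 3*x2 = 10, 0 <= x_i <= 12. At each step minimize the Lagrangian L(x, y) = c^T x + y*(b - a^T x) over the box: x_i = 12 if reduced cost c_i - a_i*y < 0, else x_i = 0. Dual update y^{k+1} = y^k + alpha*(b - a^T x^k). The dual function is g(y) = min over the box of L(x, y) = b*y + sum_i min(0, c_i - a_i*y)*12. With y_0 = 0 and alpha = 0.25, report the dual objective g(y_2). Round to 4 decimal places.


Dual ascent for LP: min 3*x1 + 14*x2, 4*x1 + 3*x2 = 10, 0 <= x_i <= 12
Step 1: y^k = 0.0, reduced costs: (3.0, 14.0)
  x^k = (0.0, 0.0), subgradient = b - a^T x = 10.0
  y^{k+1} = 0.0 + 0.25*10.0 = 2.5
Step 2: y^k = 2.5, reduced costs: (-7.0, 6.5)
  x^k = (12.0, 0.0), subgradient = b - a^T x = -38.0
  y^{k+1} = 2.5 + 0.25*-38.0 = -7.0
Dual objective at y_2 = -7.0: reduced costs (31.0, 35.0), box minimizer x = (0.0, 0.0)
g(y_2) = b*y + (c1 - a1*y)*x1 + (c2 - a2*y)*x2 = 10*(-7.0) + 31.0*0.0 + 35.0*0.0 = -70.0 + 0.0 + 0.0 = -70.0


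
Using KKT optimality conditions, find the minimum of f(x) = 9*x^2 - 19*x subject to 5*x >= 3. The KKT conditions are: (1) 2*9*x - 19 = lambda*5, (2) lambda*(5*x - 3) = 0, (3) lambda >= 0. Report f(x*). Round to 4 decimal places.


Step 1: Try lambda = 0 (constraint inactive).
Stationarity: 2*9*x - 19 = 0
x* = 19/(2*9) = 19/18 = 1.0556 (rounded; the exact value 19/18 is used below)
Check constraint: 5*1.0556 = 5.278 >= 3 -- satisfied.
Step 2: Compute optimal value.
f(x*) = 9*(19/18)^2 - 19*(19/18) = -10.0278


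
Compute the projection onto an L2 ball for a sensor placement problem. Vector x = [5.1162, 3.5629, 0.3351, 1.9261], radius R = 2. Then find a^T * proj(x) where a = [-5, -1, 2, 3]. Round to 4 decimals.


Step 1: Compute ||x|| (intermediates to 6 decimals).
||x|| = sqrt(5.1162^2 + 3.5629^2 + 0.3351^2 + 1.9261^2) = 6.533905
Step 2: Project.
Since ||x|| > R, scale = R/||x|| = 2/6.533905 = 0.306096, proj(x) = scale * x
proj(x) = [1.566048, 1.090589, 0.102573, 0.589572]
Step 3: Dot product.
a^T * proj(x) = -5*1.566048 - 1*1.090589 + 2*0.102573 + 3*0.589572 = -6.947


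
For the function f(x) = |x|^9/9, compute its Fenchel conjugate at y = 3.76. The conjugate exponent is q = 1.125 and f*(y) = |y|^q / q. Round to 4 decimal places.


The conjugate exponent q satisfies 1/p + 1/q = 1.
p = 9, so q = 9/(9 - 1) = 1.125
|y|^q = 3.76^1.125 = 4.437
f*(3.76) = 4.437 / 1.125 = 3.944


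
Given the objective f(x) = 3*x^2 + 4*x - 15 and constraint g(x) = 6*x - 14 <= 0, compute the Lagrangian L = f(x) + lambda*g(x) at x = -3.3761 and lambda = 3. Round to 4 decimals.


Step 1: Evaluate f(x).
f(-3.3761) = 3*(-3.3761)^2 + 4*(-3.3761) - 15 = 5.6898
Step 2: Evaluate g(x).
g(-3.3761) = 6*-3.3761 - 14 = -34.2566
Step 3: Compute Lagrangian.
L = 5.6898 + 3*-34.2566 = -97.08


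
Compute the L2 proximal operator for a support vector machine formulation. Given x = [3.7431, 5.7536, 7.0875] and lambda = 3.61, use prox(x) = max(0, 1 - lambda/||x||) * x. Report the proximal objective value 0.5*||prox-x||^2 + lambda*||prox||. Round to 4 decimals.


Step 1: Compute ||x||.
||x|| = 9.8665
Step 2: Compute scaling factor.
scale = max(0, 1 - 3.61/9.8665) = 0.6341
Step 3: prox(x) = [2.3736, 3.6484, 4.4943]
||prox(x)|| = 6.2565
Step 4: Proximal objective.
0.5*||prox-x||^2 = 6.5161
lambda*||prox|| = 22.586
Total = 29.1019


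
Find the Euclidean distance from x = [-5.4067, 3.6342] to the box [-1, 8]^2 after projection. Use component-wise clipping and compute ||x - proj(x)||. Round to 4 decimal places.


Project each component onto [-1, 8].
clip(-5.4067) = -1.0, clip(3.6342) = 3.6342
Projection = [-1.0, 3.6342]
Squared diffs: [19.419, 0.0]
Distance = sqrt(19.419) = 4.4067


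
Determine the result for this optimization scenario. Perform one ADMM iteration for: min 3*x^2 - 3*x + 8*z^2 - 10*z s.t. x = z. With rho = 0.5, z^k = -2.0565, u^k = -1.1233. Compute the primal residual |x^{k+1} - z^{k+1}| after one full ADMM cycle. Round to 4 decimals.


ADMM iteration with rho = 0.5, z^k = -2.0565, u^k = -1.1233
Step 1: x-update.
Minimize 3*x^2 - 3*x + (0.5/2)*(x + 2.0565 - 1.1233)^2
FOC: (2*3 + 0.5)*x = 3 + 0.5*(-2.0565 + 1.1233)
x^{k+1} = 0.3898
Step 2: z-update.
Minimize 8*z^2 - 10*z + (0.5/2)*(0.3898 - z - 1.1233)^2
FOC: (2*8 + 0.5)*z = 10 + 0.5*(0.3898 - 1.1233)
z^{k+1} = 0.5838
Step 3: u-update.
u^{k+1} = -1.1233 + 0.3898 - 0.5838 = -1.3174
Step 4: Primal residual = |0.3898 - 0.5838| = 0.1941


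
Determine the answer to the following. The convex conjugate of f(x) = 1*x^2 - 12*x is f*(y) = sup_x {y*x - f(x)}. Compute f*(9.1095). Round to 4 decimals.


f*(y) = sup_x {y*x - a*x^2 - b*x} = sup_x {(y-b)*x - a*x^2}
FOC: (y - b) - 2a*x = 0 => x* = (y - b)/(2a)
x* = (9.1095 + 12)/(2*1) = 10.5548
f*(9.1095) = (y-b)^2/(4a) = (9.1095 + 12)^2/(4*1)
= 445.611/4 = 111.4027


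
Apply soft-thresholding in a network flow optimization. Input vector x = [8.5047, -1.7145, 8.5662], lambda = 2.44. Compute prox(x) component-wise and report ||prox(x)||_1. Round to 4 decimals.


Soft-thresholding with lambda = 2.44:
prox(8.5047) = sign(8.5047)*max(|8.5047| - 2.44, 0) = 6.0647
prox(-1.7145) = sign(-1.7145)*max(|-1.7145| - 2.44, 0) = 0.0
prox(8.5662) = sign(8.5662)*max(|8.5662| - 2.44, 0) = 6.1262
prox(x) = [6.0647, 0.0, 6.1262]
||prox(x)||_1 = 6.0647 + 0.0 + 6.1262 = 12.1909


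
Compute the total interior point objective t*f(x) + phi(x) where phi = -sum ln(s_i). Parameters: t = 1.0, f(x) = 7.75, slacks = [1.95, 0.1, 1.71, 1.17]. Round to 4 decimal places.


Step 1: Compute log-barrier.
ln values: [0.6678, -2.3026, 0.5365, 0.157]
phi = -(0.6678 - 2.3026 + 0.5365 + 0.157) = 0.9413
Step 2: Compute augmented objective.
t*f(x) = 1.0*7.75 = 7.75
Total = 7.75 + 0.9413 = 8.6913


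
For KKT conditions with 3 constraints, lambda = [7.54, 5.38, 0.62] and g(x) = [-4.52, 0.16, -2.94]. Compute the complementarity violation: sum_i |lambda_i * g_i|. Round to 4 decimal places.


KKT complementary slackness check:
lambda_1 * g_1 = 7.54 * -4.52 = -34.0808
lambda_2 * g_2 = 5.38 * 0.16 = 0.8608
lambda_3 * g_3 = 0.62 * -2.94 = -1.8228
Total violation = 34.0808 + 0.8608 + 1.8228 = 36.7644


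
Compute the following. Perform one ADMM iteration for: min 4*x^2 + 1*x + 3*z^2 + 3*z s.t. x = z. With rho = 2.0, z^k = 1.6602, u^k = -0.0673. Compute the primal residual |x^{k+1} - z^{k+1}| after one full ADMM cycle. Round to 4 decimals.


ADMM iteration with rho = 2.0, z^k = 1.6602, u^k = -0.0673
Step 1: x-update.
Minimize 4*x^2 + 1*x + (2.0/2)*(x - 1.6602 - 0.0673)^2
FOC: (2*4 + 2.0)*x = -1 + 2.0*(1.6602 + 0.0673)
x^{k+1} = 0.2455
Step 2: z-update.
Minimize 3*z^2 + 3*z + (2.0/2)*(0.2455 - z - 0.0673)^2
FOC: (2*3 + 2.0)*z = -3 + 2.0*(0.2455 - 0.0673)
z^{k+1} = -0.3305
Step 3: u-update.
u^{k+1} = -0.0673 + 0.2455 + 0.3305 = 0.5087
Step 4: Primal residual = |0.2455 + 0.3305| = 0.576


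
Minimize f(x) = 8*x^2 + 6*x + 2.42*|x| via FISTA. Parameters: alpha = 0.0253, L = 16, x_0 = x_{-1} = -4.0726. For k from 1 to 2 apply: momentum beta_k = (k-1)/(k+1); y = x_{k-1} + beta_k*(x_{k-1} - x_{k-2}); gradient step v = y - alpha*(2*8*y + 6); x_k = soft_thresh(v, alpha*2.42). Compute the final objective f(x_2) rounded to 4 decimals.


FISTA on f(x) = 8*x^2 + 6*x + 2.42*|x|
L = 16, alpha = 0.0253
Iteration 1: beta = 0.0, y = -4.0726 + 0.0*(-4.0726 + 4.0726) = -4.0726
  grad(y) = -59.1616, v = y - alpha*grad = -2.5758
  prox(v) = soft_thresh(-2.5758, 0.0612) = -2.5146
Iteration 2: beta = 0.3333, y = -2.5146 + 0.3333*(-2.5146 + 4.0726) = -1.9952
  grad(y) = -25.924, v = y - alpha*grad = -1.3394
  prox(v) = soft_thresh(-1.3394, 0.0612) = -1.2781
f(x_2) = 8*(-1.2781)^2 + 6*(-1.2781) + 2.42*|-1.2781| = 8.4935


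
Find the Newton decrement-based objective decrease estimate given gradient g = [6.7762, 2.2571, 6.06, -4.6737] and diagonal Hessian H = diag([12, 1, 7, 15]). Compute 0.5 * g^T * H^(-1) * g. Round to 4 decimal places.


Step 1: H is diagonal, so H^(-1) * g = [0.5647, 2.2571, 0.8657, -0.3116].
Step 2: g^T H^(-1) g = sum_i g_i^2 / H_ii
  = (6.7762)^2/12 + (2.2571)^2/1 + (6.06)^2/7 + (-4.6737)^2/15
  = 3.8264 + 5.0945 + 5.2462 + 1.4562 = 15.6234
Step 3: Objective decrease = 0.5 * g^T H^(-1) g = 7.8117


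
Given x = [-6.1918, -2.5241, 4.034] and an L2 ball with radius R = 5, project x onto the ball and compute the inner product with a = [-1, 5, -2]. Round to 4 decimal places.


Step 1: Compute ||x|| (intermediates to 6 decimals).
||x|| = sqrt((-6.1918)^2 + (-2.5241)^2 + 4.034^2) = 7.809137
Step 2: Project.
Since ||x|| > R, scale = R/||x|| = 5/7.809137 = 0.640276, proj(x) = scale * x
proj(x) = [-3.964461, -1.616121, 2.582873]
Step 3: Dot product.
a^T * proj(x) = -1*(-3.964461) + 5*(-1.616121) - 2*2.582873 = -9.2819


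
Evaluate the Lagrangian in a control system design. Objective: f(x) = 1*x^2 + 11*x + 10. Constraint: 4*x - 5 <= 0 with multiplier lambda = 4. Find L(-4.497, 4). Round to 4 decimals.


Step 1: Evaluate f(x).
f(-4.497) = 1*(-4.497)^2 + 11*(-4.497) + 10 = -19.244
Step 2: Evaluate g(x).
g(-4.497) = 4*-4.497 - 5 = -22.988
Step 3: Compute Lagrangian.
L = -19.244 + 4*-22.988 = -111.196


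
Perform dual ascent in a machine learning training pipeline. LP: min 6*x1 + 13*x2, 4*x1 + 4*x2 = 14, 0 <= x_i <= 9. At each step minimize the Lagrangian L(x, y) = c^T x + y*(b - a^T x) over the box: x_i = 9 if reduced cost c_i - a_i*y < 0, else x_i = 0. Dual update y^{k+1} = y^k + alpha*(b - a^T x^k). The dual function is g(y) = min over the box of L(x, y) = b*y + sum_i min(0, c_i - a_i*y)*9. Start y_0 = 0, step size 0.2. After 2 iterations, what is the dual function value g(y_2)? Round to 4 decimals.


Dual ascent for LP: min 6*x1 + 13*x2, 4*x1 + 4*x2 = 14, 0 <= x_i <= 9
Step 1: y^k = 0.0, reduced costs: (6.0, 13.0)
  x^k = (0.0, 0.0), subgradient = b - a^T x = 14.0
  y^{k+1} = 0.0 + 0.2*14.0 = 2.8
Step 2: y^k = 2.8, reduced costs: (-5.2, 1.8)
  x^k = (9.0, 0.0), subgradient = b - a^T x = -22.0
  y^{k+1} = 2.8 + 0.2*-22.0 = -1.6
Dual objective at y_2 = -1.6: reduced costs (12.4, 19.4), box minimizer x = (0.0, 0.0)
g(y_2) = b*y + (c1 - a1*y)*x1 + (c2 - a2*y)*x2 = 14*(-1.6) + 12.4*0.0 + 19.4*0.0 = -22.4 + 0.0 + 0.0 = -22.4


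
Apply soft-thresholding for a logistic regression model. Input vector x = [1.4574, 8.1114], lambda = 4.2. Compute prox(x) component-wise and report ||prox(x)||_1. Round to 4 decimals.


Soft-thresholding with lambda = 4.2:
prox(1.4574) = sign(1.4574)*max(|1.4574| - 4.2, 0) = 0.0
prox(8.1114) = sign(8.1114)*max(|8.1114| - 4.2, 0) = 3.9114
prox(x) = [0.0, 3.9114]
||prox(x)||_1 = 0.0 + 3.9114 = 3.9114


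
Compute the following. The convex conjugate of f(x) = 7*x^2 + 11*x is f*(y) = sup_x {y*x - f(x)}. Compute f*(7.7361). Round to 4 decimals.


f*(y) = sup_x {y*x - a*x^2 - b*x} = sup_x {(y-b)*x - a*x^2}
FOC: (y - b) - 2a*x = 0 => x* = (y - b)/(2a)
x* = (7.7361 - 11)/(2*7) = -0.2331
f*(7.7361) = (y-b)^2/(4a) = (7.7361 - 11)^2/(4*7)
= 10.653/28 = 0.3805


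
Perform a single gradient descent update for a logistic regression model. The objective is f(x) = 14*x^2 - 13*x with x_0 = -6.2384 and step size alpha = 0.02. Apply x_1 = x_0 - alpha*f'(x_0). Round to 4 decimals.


We compute the gradient at x_0 and apply the update.
f'(x) = 28*x - 13
f'(-6.2384) = 28*-6.2384 - 13 = -187.6752
x_1 = -6.2384 - 0.02*-187.6752 = -2.4849


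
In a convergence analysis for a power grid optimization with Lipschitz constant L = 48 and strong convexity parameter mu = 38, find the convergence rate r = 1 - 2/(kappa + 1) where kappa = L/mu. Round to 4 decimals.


Step 1: Compute the condition number.
kappa = L/mu = 48/38 = 1.2632
Step 2: Compute the convergence rate.
r = 1 - 2/(kappa + 1) = 1 - 2*mu/(L + mu) = (L - mu)/(L + mu) = 10/86 = 0.1163


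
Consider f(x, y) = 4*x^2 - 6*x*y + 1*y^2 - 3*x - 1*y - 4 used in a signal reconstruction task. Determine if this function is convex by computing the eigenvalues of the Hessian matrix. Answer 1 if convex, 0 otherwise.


The Hessian of f(x,y) = 4*x^2 - 6*x*y + 1*y^2 - 3*x - 1*y - 4 is:
H = [[8, -6], [-6, 2]]
Trace = 8 + 2 = 10
Determinant = 8*2 - (-6)^2 = -20
Discriminant = (10)^2 - 4*-20 = 180.0
Eigenvalues: lambda_1 = -1.7082, lambda_2 = 11.7082
The function is not convex.

0


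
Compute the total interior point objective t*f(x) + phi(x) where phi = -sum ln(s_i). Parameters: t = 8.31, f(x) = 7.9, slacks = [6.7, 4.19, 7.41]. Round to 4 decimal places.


Step 1: Compute log-barrier.
ln values: [1.9021, 1.4327, 2.0028]
phi = -(1.9021 + 1.4327 + 2.0028) = -5.3376
Step 2: Compute augmented objective.
t*f(x) = 8.31*7.9 = 65.649
Total = 65.649 - 5.3376 = 60.3114


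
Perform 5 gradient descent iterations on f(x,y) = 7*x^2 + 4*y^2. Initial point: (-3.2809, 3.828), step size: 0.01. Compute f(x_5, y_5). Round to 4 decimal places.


Gradient descent on f(x,y) = 7*x^2 + 4*y^2.
Starting point: (-3.2809, 3.828), alpha = 0.01
Step 1: grad_x = 2*7*-3.2809 = -45.9326, grad_y = 2*4*3.828 = 30.624
  x_1 = -3.2809 - 0.01*-45.9326 = -2.8216
  y_1 = 3.828 - 0.01*30.624 = 3.5218
Step 2: grad_x = 2*7*-2.8216 = -39.502, grad_y = 2*4*3.5218 = 28.1741
  x_2 = -2.8216 - 0.01*-39.502 = -2.4266
  y_2 = 3.5218 - 0.01*28.1741 = 3.24
Step 3: grad_x = 2*7*-2.4266 = -33.9718, grad_y = 2*4*3.24 = 25.9202
  x_3 = -2.4266 - 0.01*-33.9718 = -2.0868
  y_3 = 3.24 - 0.01*25.9202 = 2.9808
Step 4: grad_x = 2*7*-2.0868 = -29.2157, grad_y = 2*4*2.9808 = 23.8465
  x_4 = -2.0868 - 0.01*-29.2157 = -1.7947
  y_4 = 2.9808 - 0.01*23.8465 = 2.7424
Step 5: grad_x = 2*7*-1.7947 = -25.1255, grad_y = 2*4*2.7424 = 21.9388
  x_5 = -1.7947 - 0.01*-25.1255 = -1.5434
  y_5 = 2.7424 - 0.01*21.9388 = 2.523
f(-1.5434, 2.523) = 7*(-1.5434)^2 + 4*2.523^2 = 42.1365


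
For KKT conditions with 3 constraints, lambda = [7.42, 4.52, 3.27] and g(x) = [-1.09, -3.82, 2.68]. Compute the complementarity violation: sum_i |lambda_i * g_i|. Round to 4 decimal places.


KKT complementary slackness check:
lambda_1 * g_1 = 7.42 * -1.09 = -8.0878
lambda_2 * g_2 = 4.52 * -3.82 = -17.2664
lambda_3 * g_3 = 3.27 * 2.68 = 8.7636
Total violation = 8.0878 + 17.2664 + 8.7636 = 34.1178
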